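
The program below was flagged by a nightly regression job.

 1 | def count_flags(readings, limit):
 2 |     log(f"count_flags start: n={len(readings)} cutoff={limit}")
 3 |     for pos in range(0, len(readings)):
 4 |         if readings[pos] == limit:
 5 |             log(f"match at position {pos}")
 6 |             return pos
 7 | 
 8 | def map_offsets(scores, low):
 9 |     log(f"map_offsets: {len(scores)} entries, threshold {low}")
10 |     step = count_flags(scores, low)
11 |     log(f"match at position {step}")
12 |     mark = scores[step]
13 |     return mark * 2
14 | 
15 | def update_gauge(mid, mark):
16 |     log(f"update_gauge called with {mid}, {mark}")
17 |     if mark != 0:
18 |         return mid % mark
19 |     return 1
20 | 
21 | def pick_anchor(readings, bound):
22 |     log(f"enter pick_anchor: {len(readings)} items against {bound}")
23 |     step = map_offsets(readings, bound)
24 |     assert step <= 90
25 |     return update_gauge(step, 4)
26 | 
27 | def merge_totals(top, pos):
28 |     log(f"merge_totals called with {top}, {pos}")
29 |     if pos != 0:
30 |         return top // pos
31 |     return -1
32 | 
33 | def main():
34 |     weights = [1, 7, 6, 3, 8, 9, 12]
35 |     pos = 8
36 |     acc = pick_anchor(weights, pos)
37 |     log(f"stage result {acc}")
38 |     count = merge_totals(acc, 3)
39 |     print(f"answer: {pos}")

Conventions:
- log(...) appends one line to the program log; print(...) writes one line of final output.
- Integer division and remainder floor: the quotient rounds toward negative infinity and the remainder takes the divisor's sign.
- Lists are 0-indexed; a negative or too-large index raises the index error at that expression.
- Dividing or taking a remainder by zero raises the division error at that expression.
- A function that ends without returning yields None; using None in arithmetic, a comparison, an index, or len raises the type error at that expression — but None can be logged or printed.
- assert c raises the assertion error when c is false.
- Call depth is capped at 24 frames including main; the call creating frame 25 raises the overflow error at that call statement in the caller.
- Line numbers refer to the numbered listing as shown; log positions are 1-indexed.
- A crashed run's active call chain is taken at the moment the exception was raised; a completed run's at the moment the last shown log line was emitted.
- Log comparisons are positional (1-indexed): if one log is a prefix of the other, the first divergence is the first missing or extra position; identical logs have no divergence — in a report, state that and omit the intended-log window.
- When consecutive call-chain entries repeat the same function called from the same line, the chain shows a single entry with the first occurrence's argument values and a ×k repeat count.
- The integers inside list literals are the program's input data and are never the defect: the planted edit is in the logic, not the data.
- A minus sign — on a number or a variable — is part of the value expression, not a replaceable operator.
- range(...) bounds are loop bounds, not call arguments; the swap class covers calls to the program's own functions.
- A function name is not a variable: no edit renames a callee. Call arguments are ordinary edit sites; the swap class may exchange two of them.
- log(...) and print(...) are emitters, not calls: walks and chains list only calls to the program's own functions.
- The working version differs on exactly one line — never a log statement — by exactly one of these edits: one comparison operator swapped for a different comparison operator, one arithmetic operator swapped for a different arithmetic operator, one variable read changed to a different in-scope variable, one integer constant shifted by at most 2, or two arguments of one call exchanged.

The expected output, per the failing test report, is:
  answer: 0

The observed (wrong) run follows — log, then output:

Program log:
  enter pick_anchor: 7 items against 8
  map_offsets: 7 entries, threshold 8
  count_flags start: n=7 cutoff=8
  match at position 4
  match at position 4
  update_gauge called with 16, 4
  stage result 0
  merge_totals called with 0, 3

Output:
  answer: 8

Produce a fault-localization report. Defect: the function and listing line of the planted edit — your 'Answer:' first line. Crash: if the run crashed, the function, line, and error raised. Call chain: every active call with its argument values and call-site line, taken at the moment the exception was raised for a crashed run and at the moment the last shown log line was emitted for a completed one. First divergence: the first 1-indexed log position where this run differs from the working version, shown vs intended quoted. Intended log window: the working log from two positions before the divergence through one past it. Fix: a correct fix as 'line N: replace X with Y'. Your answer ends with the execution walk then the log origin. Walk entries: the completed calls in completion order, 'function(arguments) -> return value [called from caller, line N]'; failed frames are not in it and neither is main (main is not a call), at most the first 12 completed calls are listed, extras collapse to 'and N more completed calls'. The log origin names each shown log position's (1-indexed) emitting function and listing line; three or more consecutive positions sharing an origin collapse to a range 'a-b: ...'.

Answer: the defect is in main at line 39.
Key observation: No log line changed; the fault shows up purely in the output.
Call chain: main -> merge_totals(0, 3) (called at line 38).
First divergence: none; the two logs match at every position.
Execution walk:
  count_flags([1, 7, 6, 3, 8, 9, 12], 8) -> 4  [called from map_offsets, line 10]
  map_offsets([1, 7, 6, 3, 8, 9, 12], 8) -> 16  [called from pick_anchor, line 23]
  update_gauge(16, 4) -> 0  [called from pick_anchor, line 25]
  pick_anchor([1, 7, 6, 3, 8, 9, 12], 8) -> 0  [called from main, line 36]
  merge_totals(0, 3) -> 0  [called from main, line 38]
Log line origins:
  1: emitted by pick_anchor (line 22)
  2: emitted by map_offsets (line 9)
  3: emitted by count_flags (line 2)
  4: emitted by count_flags (line 5)
  5: emitted by map_offsets (line 11)
  6: emitted by update_gauge (line 16)
  7: emitted by main (line 37)
  8: emitted by merge_totals (line 28)
A correct fix: line 39: replace `pos` with `count`.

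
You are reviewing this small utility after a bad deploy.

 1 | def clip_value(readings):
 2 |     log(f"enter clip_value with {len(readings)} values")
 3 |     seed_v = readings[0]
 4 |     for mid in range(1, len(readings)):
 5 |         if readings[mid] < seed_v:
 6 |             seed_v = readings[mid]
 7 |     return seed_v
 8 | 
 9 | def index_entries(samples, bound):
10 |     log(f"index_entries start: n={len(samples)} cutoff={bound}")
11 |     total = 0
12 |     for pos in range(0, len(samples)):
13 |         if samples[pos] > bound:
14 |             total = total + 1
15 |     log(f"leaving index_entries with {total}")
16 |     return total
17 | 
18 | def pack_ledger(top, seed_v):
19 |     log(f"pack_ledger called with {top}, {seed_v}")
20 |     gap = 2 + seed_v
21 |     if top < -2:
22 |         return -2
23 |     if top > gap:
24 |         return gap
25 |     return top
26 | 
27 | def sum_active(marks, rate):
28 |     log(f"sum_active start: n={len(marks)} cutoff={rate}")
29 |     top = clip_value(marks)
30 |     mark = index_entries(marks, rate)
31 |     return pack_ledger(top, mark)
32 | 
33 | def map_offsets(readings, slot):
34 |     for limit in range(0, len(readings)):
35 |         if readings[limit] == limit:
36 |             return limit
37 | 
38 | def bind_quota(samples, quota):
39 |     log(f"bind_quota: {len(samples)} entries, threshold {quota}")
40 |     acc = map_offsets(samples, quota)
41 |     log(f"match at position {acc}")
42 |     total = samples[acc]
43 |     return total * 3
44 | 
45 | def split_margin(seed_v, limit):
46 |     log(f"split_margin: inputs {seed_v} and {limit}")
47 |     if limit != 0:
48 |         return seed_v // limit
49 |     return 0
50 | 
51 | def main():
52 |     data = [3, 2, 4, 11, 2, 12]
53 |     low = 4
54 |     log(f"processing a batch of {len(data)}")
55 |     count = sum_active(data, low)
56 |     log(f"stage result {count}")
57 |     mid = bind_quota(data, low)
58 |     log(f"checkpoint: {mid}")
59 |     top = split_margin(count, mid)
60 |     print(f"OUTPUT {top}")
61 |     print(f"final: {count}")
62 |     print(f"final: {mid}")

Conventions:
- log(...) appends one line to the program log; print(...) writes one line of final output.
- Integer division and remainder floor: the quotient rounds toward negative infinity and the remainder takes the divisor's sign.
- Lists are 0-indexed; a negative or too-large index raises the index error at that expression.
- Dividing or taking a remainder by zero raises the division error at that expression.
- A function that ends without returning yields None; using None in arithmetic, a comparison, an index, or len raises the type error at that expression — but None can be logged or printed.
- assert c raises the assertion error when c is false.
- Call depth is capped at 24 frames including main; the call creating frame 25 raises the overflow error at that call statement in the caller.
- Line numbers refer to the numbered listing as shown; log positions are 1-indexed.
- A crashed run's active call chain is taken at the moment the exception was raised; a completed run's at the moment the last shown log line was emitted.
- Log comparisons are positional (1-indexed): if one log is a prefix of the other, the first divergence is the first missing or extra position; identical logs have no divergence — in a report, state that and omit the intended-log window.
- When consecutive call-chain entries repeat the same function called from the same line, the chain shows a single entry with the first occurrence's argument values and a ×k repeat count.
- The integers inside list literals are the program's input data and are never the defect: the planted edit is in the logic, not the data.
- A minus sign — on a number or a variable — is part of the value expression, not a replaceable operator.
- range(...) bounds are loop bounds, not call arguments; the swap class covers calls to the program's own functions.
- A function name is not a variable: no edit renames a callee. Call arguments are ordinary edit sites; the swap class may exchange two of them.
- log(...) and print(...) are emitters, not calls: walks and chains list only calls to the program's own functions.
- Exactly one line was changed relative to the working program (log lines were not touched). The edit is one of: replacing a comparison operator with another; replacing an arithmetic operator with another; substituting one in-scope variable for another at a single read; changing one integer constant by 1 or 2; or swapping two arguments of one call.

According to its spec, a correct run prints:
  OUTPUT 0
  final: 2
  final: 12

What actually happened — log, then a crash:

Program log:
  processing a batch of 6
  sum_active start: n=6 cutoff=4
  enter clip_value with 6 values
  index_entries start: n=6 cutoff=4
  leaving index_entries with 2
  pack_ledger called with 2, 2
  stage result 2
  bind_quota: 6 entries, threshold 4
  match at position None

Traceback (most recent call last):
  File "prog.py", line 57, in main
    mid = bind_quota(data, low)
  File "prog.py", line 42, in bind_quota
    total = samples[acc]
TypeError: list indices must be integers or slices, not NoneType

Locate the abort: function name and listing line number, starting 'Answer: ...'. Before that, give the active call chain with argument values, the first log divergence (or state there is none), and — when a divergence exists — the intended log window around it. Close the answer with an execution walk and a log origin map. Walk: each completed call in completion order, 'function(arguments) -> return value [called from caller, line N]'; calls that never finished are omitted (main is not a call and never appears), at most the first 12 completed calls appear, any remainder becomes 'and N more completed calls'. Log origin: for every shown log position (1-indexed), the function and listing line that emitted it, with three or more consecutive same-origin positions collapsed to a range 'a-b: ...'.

Answer: the error was raised in bind_quota, line 42.
Key observation: At log position 9 the runs split — shown 'match at position None', but the working version logs 'match at position 2'.
Call chain: main -> bind_quota([3, 2, 4, 11, 2, 12], 4) (called at line 57).
First divergence: at position 9 the run shows 'match at position None' where the working version logs 'match at position 2'.
Intended log window:
  7: stage result 2
  8: bind_quota: 6 entries, threshold 4
  9: match at position 2
  10: checkpoint: 12
Execution walk:
  clip_value([3, 2, 4, 11, 2, 12]) -> 2  [called from sum_active, line 29]
  index_entries([3, 2, 4, 11, 2, 12], 4) -> 2  [called from sum_active, line 30]
  pack_ledger(2, 2) -> 2  [called from sum_active, line 31]
  sum_active([3, 2, 4, 11, 2, 12], 4) -> 2  [called from main, line 55]
  map_offsets([3, 2, 4, 11, 2, 12], 4) -> None  [called from bind_quota, line 40]
Log origins:
  1: emitted by main (line 54)
  2: emitted by sum_active (line 28)
  3: emitted by clip_value (line 2)
  4: emitted by index_entries (line 10)
  5: emitted by index_entries (line 15)
  6: emitted by pack_ledger (line 19)
  7: emitted by main (line 56)
  8: emitted by bind_quota (line 39)
  9: emitted by bind_quota (line 41)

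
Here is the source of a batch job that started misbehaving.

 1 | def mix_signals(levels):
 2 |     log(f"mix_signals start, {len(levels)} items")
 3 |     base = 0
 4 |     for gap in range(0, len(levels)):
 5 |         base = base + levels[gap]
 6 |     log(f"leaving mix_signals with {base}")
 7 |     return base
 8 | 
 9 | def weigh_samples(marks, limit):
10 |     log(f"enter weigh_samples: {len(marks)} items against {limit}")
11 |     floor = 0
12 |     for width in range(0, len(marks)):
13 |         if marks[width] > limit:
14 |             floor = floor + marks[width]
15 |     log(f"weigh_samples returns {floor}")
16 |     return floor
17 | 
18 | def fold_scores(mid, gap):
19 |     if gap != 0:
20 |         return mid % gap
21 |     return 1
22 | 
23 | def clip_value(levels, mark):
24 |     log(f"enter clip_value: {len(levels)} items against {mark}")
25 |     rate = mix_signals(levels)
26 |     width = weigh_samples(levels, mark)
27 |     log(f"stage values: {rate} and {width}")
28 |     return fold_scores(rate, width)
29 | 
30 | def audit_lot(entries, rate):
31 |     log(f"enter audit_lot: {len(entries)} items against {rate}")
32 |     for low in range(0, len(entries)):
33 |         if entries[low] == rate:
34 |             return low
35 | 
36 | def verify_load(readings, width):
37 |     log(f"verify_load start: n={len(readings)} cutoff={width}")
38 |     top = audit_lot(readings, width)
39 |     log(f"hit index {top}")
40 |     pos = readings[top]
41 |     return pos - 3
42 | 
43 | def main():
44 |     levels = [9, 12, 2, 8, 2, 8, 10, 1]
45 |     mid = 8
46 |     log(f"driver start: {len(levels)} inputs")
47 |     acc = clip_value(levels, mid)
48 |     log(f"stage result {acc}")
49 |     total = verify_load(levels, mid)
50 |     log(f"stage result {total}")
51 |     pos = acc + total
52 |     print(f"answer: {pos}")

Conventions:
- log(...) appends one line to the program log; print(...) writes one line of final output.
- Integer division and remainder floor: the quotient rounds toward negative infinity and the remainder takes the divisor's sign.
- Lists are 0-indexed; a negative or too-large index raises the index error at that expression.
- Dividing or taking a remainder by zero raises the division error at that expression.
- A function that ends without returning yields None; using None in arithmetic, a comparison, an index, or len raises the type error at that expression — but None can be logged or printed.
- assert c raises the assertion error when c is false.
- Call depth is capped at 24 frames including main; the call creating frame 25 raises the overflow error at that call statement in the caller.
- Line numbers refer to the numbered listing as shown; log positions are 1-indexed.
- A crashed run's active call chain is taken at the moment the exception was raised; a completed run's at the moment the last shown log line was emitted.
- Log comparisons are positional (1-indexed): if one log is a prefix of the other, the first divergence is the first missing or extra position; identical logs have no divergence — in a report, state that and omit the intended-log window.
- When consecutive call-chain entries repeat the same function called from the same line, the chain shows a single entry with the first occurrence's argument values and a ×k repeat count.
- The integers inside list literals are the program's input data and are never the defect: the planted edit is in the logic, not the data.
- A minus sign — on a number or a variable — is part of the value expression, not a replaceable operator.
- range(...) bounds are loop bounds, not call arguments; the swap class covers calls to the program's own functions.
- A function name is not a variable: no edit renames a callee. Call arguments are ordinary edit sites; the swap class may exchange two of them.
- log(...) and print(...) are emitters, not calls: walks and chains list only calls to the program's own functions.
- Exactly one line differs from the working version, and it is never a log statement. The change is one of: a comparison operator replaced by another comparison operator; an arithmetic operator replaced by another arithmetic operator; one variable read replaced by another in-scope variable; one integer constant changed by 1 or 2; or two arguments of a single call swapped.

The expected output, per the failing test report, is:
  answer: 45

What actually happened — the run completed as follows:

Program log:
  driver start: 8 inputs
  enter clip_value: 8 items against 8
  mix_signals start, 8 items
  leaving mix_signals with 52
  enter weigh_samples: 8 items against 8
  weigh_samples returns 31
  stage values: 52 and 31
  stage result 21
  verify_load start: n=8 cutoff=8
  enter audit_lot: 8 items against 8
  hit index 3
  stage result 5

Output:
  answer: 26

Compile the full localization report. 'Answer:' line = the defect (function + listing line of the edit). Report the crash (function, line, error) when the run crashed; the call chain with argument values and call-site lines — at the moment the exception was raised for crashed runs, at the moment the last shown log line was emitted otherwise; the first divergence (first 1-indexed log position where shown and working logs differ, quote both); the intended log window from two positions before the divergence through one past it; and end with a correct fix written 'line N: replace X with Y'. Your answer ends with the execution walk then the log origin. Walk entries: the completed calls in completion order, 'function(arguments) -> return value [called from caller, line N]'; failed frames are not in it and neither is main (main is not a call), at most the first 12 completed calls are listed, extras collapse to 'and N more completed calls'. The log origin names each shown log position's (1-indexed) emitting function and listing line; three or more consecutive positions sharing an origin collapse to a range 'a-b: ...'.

Answer: the defect is in verify_load at line 41.
The tell: Position 12 is the first bad log line: 'stage result 5' should read 'stage result 24'.
Call chain: main.
First divergence: position 12 — shown 'stage result 5', intended 'stage result 24'.
Intended log window:
  10: enter audit_lot: 8 items against 8
  11: hit index 3
  12: stage result 24
Execution walk:
  mix_signals([9, 12, 2, 8, 2, 8, 10, 1]) -> 52  [called from clip_value, line 25]
  weigh_samples([9, 12, 2, 8, 2, 8, 10, 1], 8) -> 31  [called from clip_value, line 26]
  fold_scores(52, 31) -> 21  [called from clip_value, line 28]
  clip_value([9, 12, 2, 8, 2, 8, 10, 1], 8) -> 21  [called from main, line 47]
  audit_lot([9, 12, 2, 8, 2, 8, 10, 1], 8) -> 3  [called from verify_load, line 38]
  verify_load([9, 12, 2, 8, 2, 8, 10, 1], 8) -> 5  [called from main, line 49]
Log origin:
  1: logged in main at line 46
  2: logged in clip_value at line 24
  3: logged in mix_signals at line 2
  4: logged in mix_signals at line 6
  5: logged in weigh_samples at line 10
  6: logged in weigh_samples at line 15
  7: logged in clip_value at line 27
  8: logged in main at line 48
  9: logged in verify_load at line 37
  10: logged in audit_lot at line 31
  11: logged in verify_load at line 39
  12: logged in main at line 50
A correct fix: line 41: replace `-` with `*`.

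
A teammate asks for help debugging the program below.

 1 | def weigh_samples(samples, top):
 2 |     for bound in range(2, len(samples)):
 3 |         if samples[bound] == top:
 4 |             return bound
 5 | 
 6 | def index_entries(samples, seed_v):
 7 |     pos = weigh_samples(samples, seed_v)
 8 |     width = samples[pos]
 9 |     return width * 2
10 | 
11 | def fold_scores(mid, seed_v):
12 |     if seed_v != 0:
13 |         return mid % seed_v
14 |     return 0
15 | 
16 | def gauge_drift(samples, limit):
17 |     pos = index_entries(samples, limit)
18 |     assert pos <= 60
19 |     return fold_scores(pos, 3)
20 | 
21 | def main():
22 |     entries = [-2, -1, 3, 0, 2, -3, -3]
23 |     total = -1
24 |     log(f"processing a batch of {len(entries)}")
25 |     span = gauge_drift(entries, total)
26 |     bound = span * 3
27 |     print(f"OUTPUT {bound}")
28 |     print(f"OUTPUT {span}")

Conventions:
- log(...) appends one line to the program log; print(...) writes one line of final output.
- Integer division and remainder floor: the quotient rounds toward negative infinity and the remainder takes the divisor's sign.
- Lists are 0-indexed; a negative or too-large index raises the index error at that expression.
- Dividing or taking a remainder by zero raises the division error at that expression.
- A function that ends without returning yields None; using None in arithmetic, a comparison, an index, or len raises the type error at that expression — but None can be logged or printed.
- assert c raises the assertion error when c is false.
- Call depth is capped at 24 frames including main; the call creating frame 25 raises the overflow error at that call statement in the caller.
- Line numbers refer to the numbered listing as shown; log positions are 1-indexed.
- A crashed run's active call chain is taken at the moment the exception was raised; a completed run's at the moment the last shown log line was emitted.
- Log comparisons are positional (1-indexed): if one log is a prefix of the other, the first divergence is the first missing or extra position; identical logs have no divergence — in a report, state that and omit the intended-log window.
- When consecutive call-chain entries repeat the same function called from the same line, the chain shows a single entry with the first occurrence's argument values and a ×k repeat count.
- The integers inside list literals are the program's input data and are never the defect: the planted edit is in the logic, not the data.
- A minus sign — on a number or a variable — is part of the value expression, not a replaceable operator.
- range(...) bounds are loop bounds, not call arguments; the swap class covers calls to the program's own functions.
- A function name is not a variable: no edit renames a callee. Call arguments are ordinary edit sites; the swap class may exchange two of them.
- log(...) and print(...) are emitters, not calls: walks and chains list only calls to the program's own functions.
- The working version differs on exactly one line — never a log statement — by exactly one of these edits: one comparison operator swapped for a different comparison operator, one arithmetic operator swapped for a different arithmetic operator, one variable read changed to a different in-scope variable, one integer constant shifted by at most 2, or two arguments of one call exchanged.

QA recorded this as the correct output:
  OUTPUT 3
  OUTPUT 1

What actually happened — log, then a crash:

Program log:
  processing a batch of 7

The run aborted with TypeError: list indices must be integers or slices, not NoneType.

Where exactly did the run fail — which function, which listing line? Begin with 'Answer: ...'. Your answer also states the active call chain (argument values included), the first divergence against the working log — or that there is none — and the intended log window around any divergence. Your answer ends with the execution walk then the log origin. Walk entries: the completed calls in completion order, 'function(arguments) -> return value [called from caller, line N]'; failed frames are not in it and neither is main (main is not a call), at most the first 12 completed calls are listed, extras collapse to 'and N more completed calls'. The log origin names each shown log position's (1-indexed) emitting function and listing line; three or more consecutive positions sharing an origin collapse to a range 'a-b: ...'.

Answer: the error was raised in index_entries, line 8.
The tell: Every log line matches the working run — the failure is the only observable divergence.
Call chain: main -> gauge_drift([-2, -1, 3, 0, 2, -3, -3], -1) (called at line 25) -> index_entries([-2, -1, 3, 0, 2, -3, -3], -1) (called at line 17).
First divergence: there is none — every log position agrees.
Execution walk:
  weigh_samples([-2, -1, 3, 0, 2, -3, -3], -1) -> None  [called from index_entries, line 7]
Origin of each log line:
  1: emitted by main (line 24)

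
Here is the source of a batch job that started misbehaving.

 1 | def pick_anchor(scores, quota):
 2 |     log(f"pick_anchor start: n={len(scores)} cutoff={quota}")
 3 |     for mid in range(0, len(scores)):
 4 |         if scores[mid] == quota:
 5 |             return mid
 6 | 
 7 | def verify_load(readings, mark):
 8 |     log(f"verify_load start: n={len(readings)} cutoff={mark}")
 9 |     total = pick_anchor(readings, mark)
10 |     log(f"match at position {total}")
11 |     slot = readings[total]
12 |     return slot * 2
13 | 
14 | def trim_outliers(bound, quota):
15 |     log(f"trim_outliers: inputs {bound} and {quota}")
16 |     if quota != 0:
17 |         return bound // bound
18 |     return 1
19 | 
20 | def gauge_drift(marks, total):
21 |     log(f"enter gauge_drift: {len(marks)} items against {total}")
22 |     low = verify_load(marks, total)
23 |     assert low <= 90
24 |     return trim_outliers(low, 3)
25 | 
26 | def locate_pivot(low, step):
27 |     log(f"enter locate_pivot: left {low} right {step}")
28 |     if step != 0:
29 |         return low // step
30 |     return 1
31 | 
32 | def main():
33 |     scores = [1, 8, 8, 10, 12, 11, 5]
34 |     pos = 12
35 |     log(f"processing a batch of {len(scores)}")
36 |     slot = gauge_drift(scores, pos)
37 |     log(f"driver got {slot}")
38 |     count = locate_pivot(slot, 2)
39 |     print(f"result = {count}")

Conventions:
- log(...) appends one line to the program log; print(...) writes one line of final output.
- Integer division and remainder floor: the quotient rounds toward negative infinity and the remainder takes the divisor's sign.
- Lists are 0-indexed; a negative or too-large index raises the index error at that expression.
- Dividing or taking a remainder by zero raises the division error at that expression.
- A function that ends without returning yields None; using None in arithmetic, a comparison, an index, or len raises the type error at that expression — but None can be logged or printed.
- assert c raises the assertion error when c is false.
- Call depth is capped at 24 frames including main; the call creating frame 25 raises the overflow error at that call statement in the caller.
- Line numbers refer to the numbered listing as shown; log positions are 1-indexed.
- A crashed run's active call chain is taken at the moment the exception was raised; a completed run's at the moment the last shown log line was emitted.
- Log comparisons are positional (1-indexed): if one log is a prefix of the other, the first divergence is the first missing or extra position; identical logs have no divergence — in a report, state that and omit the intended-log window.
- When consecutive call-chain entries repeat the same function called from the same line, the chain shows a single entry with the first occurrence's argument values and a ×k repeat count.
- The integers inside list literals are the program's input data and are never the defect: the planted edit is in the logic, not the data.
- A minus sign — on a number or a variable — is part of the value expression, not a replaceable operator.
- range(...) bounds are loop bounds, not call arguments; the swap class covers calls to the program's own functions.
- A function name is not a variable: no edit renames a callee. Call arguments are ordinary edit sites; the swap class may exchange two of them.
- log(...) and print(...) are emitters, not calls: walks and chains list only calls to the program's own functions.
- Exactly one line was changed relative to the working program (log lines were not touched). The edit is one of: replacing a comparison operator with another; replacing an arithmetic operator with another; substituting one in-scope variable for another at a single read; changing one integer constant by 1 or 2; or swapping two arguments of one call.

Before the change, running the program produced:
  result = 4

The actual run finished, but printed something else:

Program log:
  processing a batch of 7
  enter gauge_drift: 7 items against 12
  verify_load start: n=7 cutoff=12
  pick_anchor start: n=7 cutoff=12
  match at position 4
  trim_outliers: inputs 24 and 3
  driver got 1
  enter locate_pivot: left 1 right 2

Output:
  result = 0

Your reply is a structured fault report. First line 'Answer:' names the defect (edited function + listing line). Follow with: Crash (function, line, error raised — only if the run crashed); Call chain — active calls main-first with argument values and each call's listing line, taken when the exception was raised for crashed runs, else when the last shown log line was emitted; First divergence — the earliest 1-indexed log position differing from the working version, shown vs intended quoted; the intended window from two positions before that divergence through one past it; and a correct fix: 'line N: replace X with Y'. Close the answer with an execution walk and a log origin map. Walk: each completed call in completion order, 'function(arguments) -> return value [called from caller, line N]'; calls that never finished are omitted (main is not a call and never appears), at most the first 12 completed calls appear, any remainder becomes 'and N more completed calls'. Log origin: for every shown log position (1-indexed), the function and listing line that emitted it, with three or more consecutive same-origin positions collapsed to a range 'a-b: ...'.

Answer: the defect is in trim_outliers at line 17.
Key observation: The log first diverges at position 7: the faulty run prints 'driver got 1' where the working version prints 'driver got 8'.
Call chain: main -> locate_pivot(1, 2) (called at line 38).
First divergence: position 7; shown 'driver got 1' vs intended 'driver got 8'.
Intended log window:
  5: match at position 4
  6: trim_outliers: inputs 24 and 3
  7: driver got 8
  8: enter locate_pivot: left 8 right 2
Execution walk:
  pick_anchor([1, 8, 8, 10, 12, 11, 5], 12) -> 4  [called from verify_load, line 9]
  verify_load([1, 8, 8, 10, 12, 11, 5], 12) -> 24  [called from gauge_drift, line 22]
  trim_outliers(24, 3) -> 1  [called from gauge_drift, line 24]
  gauge_drift([1, 8, 8, 10, 12, 11, 5], 12) -> 1  [called from main, line 36]
  locate_pivot(1, 2) -> 0  [called from main, line 38]
Log origin:
  1: logged in main at line 35
  2: logged in gauge_drift at line 21
  3: logged in verify_load at line 8
  4: logged in pick_anchor at line 2
  5: logged in verify_load at line 10
  6: logged in trim_outliers at line 15
  7: logged in main at line 37
  8: logged in locate_pivot at line 27
A correct fix: line 17: replace `bound // bound` with `bound // quota`.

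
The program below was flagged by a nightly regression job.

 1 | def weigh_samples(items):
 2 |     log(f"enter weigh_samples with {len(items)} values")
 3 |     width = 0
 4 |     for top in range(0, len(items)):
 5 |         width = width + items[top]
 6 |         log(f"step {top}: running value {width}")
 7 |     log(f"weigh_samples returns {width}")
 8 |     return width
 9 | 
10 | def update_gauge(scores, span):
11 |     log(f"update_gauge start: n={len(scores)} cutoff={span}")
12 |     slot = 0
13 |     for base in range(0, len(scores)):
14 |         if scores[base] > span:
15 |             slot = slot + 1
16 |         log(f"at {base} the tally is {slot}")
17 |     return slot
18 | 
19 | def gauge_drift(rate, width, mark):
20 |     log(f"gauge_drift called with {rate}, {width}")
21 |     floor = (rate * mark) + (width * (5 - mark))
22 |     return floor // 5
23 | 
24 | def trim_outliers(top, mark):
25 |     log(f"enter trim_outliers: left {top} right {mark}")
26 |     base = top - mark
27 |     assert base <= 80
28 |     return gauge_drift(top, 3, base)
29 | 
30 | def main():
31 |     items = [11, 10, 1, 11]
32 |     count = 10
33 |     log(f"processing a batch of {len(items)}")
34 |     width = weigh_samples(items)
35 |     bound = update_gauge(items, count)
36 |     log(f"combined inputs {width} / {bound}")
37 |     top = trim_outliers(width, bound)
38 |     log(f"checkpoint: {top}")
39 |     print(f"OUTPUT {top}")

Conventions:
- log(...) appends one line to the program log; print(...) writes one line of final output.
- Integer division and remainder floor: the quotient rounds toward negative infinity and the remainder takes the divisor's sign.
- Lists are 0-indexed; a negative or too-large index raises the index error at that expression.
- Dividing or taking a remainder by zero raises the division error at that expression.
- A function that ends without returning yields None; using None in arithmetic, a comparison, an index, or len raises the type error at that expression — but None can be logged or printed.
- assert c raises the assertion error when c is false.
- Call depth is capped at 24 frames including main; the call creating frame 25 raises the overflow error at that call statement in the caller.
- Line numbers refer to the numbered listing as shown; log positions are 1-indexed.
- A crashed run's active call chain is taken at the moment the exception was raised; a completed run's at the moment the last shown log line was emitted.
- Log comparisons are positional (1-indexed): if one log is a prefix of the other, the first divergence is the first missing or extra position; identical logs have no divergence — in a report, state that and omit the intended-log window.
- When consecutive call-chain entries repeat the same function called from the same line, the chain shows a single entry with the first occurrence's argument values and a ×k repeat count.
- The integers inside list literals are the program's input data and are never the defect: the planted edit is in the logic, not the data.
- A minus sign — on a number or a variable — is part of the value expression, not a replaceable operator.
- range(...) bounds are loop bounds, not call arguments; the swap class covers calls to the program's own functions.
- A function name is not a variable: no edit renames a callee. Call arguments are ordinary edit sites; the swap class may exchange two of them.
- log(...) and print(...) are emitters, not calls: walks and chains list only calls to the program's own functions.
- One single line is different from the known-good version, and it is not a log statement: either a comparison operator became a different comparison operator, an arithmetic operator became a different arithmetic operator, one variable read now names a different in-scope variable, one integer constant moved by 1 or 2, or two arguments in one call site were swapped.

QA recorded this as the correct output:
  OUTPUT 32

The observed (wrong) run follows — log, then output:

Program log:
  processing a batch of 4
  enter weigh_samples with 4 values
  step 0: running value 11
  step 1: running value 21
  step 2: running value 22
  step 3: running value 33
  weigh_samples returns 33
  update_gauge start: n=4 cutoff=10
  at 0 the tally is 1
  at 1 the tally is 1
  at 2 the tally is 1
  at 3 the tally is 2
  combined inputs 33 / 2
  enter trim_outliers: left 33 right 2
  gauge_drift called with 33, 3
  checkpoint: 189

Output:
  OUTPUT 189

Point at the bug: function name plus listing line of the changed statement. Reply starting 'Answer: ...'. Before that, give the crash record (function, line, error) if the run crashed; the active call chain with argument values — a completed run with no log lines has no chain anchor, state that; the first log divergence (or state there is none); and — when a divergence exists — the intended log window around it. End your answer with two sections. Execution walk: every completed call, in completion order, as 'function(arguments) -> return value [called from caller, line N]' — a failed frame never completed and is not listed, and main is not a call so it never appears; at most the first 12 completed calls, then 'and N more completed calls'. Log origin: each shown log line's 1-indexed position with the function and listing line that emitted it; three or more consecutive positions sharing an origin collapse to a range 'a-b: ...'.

Answer: the defect is in trim_outliers at line 28.
Key fact: Everything matches until log position 15, which reads 'gauge_drift called with 33, 3' in place of 'gauge_drift called with 33, 31'.
Call chain: main.
First divergence: position 15 — shown 'gauge_drift called with 33, 3', intended 'gauge_drift called with 33, 31'.
Intended log window:
  13: combined inputs 33 / 2
  14: enter trim_outliers: left 33 right 2
  15: gauge_drift called with 33, 31
  16: checkpoint: 32
Execution walk:
  weigh_samples([11, 10, 1, 11]) -> 33  [called from main, line 34]
  update_gauge([11, 10, 1, 11], 10) -> 2  [called from main, line 35]
  gauge_drift(33, 3, 31) -> 189  [called from trim_outliers, line 28]
  trim_outliers(33, 2) -> 189  [called from main, line 37]
Log line origins:
  1: logged in main at line 33
  2: logged in weigh_samples at line 2
  3-6: logged in weigh_samples at line 6
  7: logged in weigh_samples at line 7
  8: logged in update_gauge at line 11
  9-12: logged in update_gauge at line 16
  13: logged in main at line 36
  14: logged in trim_outliers at line 25
  15: logged in gauge_drift at line 20
  16: logged in main at line 38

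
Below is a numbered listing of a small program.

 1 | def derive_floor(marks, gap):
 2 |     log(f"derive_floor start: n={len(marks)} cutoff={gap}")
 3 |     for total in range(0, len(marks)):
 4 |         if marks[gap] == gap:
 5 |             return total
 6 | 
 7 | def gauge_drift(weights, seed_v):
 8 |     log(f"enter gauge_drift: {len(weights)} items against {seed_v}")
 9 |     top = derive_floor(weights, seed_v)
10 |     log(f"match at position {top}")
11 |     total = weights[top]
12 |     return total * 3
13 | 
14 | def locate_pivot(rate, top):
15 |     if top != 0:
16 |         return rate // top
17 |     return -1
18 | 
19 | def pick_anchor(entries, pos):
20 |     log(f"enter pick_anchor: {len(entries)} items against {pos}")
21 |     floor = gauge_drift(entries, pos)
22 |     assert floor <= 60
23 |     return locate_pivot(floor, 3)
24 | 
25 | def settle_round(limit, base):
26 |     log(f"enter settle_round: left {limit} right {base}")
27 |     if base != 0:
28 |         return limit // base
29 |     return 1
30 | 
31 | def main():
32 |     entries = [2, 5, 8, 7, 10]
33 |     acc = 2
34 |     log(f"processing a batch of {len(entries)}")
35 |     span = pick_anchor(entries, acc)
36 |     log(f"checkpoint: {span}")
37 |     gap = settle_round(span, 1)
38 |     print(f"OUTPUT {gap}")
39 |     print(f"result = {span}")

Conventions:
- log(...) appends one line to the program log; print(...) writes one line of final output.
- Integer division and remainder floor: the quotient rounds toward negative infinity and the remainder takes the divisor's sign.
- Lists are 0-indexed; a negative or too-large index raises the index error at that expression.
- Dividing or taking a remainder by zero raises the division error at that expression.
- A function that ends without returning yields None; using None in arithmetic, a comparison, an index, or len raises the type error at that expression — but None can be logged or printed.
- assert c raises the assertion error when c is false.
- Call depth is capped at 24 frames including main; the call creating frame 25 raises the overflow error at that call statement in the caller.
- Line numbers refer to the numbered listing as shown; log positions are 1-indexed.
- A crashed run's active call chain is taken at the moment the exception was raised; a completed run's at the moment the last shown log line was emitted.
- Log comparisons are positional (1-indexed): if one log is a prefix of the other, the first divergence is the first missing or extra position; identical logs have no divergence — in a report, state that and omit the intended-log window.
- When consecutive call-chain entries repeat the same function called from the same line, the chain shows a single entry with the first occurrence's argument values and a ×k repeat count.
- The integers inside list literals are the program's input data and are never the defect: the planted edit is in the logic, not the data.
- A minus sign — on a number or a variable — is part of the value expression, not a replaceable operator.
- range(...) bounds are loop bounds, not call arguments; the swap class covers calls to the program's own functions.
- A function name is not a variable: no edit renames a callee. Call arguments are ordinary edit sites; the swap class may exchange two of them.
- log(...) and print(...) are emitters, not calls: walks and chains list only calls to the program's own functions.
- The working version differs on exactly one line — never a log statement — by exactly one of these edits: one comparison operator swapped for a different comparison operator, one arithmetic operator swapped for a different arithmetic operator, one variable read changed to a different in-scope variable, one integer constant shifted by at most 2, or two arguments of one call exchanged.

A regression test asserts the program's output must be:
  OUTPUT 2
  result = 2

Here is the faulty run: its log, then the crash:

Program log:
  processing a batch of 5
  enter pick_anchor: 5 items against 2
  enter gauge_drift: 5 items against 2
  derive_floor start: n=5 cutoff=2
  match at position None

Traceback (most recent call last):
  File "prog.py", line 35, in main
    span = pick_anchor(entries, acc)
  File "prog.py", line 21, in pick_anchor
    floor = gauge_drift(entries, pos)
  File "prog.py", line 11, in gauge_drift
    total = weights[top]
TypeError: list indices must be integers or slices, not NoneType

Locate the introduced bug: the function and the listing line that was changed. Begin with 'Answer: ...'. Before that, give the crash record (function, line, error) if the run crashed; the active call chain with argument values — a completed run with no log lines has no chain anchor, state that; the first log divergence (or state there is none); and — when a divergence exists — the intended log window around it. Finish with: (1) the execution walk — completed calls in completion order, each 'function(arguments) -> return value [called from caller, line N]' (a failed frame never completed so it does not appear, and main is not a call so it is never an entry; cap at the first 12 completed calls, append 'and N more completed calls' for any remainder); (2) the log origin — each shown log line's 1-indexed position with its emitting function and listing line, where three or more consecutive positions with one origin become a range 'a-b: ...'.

Answer: the defect is in derive_floor at line 4.
The tell: The log first diverges at position 5: the faulty run prints 'match at position None' where the working version prints 'match at position 0'.
Crash: gauge_drift, line 11, TypeError.
Call chain: main -> pick_anchor([2, 5, 8, 7, 10], 2) (called at line 35) -> gauge_drift([2, 5, 8, 7, 10], 2) (called at line 21).
First divergence: position 5 — shown 'match at position None', intended 'match at position 0'.
Intended log window:
  3: enter gauge_drift: 5 items against 2
  4: derive_floor start: n=5 cutoff=2
  5: match at position 0
  6: checkpoint: 2
Execution walk:
  derive_floor([2, 5, 8, 7, 10], 2) -> None  [called from gauge_drift, line 9]
Log origin:
  1: logged in main at line 34
  2: logged in pick_anchor at line 20
  3: logged in gauge_drift at line 8
  4: logged in derive_floor at line 2
  5: logged in gauge_drift at line 10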